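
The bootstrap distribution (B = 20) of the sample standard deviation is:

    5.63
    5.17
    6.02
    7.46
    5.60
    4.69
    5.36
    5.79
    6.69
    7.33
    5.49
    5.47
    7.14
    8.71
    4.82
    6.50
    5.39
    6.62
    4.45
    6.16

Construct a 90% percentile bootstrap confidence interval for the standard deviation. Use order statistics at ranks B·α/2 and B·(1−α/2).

(4.45, 7.46)

Sorted replicates: 4.45, 4.69, 4.82, 5.17, 5.36, 5.39, 5.47, 5.49, 5.60, 5.63, 5.79, 6.02, 6.16, 6.50, 6.62, 6.69, 7.14, 7.33, 7.46, 8.71
α = 0.10; lower rank = 20 × 0.050 = 1; upper rank = 20 × 0.950 = 19.
The 1st smallest replicate is 4.45; the 19th is 7.46.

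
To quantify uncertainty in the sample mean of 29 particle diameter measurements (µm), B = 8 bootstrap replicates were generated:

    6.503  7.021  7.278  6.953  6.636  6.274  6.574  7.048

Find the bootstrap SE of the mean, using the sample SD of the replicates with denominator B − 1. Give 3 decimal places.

SE* = 0.339

Bootstrap SE is the standard deviation of the 8 replicate means.
Mean of replicates: (6.503 + 7.021 + 7.278 + 6.953 + 6.636 + 6.274 + 6.574 + 7.048) / 8 = 54.2870 / 8 = 6.7859
Sum of squared deviations: (−0.2829)² + (+0.2351)² + (+0.4921)² + (+0.1671)² + (−0.1499)² + (−0.5119)² + (−0.2119)² + (+0.2621)² = 0.8035
Variance = 0.8035 / 7 = 0.1148
SE* = √0.1148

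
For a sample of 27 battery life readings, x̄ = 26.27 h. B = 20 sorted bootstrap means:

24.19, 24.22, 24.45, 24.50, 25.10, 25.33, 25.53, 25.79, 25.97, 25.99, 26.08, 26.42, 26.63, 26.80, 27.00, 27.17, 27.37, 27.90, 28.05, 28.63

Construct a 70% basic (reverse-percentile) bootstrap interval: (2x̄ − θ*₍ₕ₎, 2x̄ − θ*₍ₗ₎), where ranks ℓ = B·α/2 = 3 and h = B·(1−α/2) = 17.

(25.17, 28.09)

Percentile endpoints at ranks 3 and 17: θ*₍3₎ = 24.45, θ*₍17₎ = 27.37.
Basic interval reflects these around x̄:
  lower = 2 × 26.27 − 27.37 = 25.17
  upper = 2 × 26.27 − 24.45 = 28.09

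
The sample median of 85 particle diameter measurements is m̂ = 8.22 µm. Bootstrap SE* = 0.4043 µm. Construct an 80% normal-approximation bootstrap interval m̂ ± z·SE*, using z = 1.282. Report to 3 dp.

(7.702, 8.738)

Margin = 1.282 × 0.4043 = 0.5183
Interval: 8.22 ± 0.5183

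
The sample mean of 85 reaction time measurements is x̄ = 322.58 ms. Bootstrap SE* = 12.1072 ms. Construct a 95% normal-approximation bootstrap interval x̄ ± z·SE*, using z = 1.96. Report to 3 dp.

Margin = 1.96 × 12.1072 = 23.7301
Interval: 322.58 ± 23.7301

(298.850, 346.310)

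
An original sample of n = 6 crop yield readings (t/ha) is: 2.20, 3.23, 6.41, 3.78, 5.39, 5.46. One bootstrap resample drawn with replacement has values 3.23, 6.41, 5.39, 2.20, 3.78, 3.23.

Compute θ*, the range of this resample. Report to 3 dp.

Range = 6.41 − 2.20 = 4.210

θ* = 4.210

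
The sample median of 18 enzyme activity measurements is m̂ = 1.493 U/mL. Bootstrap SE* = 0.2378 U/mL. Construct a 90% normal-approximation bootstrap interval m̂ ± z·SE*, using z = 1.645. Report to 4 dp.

(1.1018, 1.8842)

Margin = 1.645 × 0.2378 = 0.39118
Interval: 1.493 ± 0.39118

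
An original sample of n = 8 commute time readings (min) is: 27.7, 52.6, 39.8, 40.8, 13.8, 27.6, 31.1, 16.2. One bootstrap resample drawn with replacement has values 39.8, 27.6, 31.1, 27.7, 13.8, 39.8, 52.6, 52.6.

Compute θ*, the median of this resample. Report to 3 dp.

θ* = 35.450

Sorted: 13.8, 27.6, 27.7, 31.1, 39.8, 39.8, 52.6, 52.6
Median = average of the two middle values = 35.450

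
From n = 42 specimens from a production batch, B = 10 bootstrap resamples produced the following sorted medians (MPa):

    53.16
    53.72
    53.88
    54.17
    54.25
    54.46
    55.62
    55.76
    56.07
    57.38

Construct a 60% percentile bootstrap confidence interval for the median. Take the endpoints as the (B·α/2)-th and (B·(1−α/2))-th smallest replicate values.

(53.72, 55.76)

α = 0.40; lower rank = 10 × 0.200 = 2; upper rank = 10 × 0.800 = 8.
The 2nd smallest replicate is 53.72; the 8th is 55.76.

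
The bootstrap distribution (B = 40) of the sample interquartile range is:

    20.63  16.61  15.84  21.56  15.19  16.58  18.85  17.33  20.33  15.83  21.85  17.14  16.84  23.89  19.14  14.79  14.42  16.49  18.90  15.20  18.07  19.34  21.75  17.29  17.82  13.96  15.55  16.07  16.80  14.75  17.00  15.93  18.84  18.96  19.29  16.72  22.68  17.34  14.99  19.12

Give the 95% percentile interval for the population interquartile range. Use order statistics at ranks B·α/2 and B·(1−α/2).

Sorted replicates: 13.96, 14.42, 14.75, 14.79, 14.99, 15.19, 15.20, 15.55, 15.83, 15.84, 15.93, 16.07, 16.49, 16.58, 16.61, 16.72, 16.80, 16.84, 17.00, 17.14, 17.29, 17.33, 17.34, 17.82, 18.07, 18.84, 18.85, 18.90, 18.96, 19.12, 19.14, 19.29, 19.34, 20.33, 20.63, 21.56, 21.75, 21.85, 22.68, 23.89
α = 0.05; lower rank = 40 × 0.025 = 1; upper rank = 40 × 0.975 = 39.
The 1st smallest replicate is 13.96; the 39th is 22.68.

(13.96, 22.68)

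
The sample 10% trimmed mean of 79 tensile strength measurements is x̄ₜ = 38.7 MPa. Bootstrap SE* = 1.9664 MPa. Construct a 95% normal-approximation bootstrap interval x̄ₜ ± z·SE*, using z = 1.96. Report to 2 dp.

Margin = 1.96 × 1.9664 = 3.854
Interval: 38.7 ± 3.854

(34.85, 42.55)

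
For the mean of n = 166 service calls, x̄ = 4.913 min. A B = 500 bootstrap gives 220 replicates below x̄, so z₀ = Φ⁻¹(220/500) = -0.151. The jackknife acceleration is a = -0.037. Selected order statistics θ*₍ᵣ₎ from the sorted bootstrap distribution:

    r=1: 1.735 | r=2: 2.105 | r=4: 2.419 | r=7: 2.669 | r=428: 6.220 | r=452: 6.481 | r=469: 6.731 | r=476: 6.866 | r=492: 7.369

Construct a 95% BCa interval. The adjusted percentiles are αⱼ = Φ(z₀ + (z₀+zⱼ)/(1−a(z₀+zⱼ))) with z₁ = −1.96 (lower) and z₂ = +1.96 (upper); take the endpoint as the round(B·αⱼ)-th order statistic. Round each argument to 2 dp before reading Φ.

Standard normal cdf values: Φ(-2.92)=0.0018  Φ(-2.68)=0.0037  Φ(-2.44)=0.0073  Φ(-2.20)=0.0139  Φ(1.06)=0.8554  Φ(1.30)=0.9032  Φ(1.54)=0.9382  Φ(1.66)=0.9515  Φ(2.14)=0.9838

(2.419, 6.731)

Lower: z₀ + z₁ = -0.151 + (-1.960) = -2.111; 1 − a(z₀+z₁) = 1 − (-0.037)(-2.111) = 0.9219; argument = -0.151 + (-2.111)/0.9219 = -2.4409 → -2.44.
α₁ = Φ(-2.44) = 0.0073; rank = round(500 × 0.0073) = 4; θ*₍4₎ = 2.419.
Upper: z₀ + z₂ = 1.809; 1 − a(z₀+z₂) = 1.0669; argument = 1.5445 → 1.54; α₂ = 0.9382; rank = 469; θ*₍469₎ = 6.731.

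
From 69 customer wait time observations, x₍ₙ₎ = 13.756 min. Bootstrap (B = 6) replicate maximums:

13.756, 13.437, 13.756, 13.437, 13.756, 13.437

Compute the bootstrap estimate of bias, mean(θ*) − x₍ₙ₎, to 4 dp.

mean(θ*) = (13.756 + 13.437 + 13.756 + 13.437 + 13.756 + 13.437) / 6 = 13.59650
bias = 13.59650 − 13.756

bias = −0.1595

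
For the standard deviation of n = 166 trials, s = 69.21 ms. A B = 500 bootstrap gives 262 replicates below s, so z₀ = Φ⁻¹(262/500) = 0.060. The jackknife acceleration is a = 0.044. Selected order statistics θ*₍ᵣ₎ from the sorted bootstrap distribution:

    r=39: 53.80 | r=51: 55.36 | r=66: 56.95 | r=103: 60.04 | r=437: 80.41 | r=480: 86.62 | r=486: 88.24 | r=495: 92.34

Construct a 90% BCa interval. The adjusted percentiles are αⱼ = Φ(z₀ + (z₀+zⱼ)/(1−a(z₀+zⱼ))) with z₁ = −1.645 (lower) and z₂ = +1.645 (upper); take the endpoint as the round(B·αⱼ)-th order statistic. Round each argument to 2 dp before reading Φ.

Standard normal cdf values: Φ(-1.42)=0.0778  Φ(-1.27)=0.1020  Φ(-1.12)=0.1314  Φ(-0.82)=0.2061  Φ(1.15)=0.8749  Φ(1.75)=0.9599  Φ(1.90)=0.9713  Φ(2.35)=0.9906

(53.80, 88.24)

Lower: z₀ + z₁ = 0.060 + (-1.645) = -1.585; 1 − a(z₀+z₁) = 1 − (0.044)(-1.585) = 1.0697; argument = 0.060 + (-1.585)/1.0697 = -1.4217 → -1.42.
α₁ = Φ(-1.42) = 0.0778; rank = round(500 × 0.0778) = 39; θ*₍39₎ = 53.80.
Upper: z₀ + z₂ = 1.705; 1 − a(z₀+z₂) = 0.9250; argument = 1.9033 → 1.90; α₂ = 0.9713; rank = 486; θ*₍486₎ = 88.24.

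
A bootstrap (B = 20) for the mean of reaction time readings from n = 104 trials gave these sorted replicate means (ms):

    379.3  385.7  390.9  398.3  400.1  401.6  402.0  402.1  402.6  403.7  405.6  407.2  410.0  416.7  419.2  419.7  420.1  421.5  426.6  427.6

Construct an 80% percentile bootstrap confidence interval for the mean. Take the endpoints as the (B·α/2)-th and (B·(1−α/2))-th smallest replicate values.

(385.7, 421.5)

α = 0.20; lower rank = 20 × 0.100 = 2; upper rank = 20 × 0.900 = 18.
The 2nd smallest replicate is 385.7; the 18th is 421.5.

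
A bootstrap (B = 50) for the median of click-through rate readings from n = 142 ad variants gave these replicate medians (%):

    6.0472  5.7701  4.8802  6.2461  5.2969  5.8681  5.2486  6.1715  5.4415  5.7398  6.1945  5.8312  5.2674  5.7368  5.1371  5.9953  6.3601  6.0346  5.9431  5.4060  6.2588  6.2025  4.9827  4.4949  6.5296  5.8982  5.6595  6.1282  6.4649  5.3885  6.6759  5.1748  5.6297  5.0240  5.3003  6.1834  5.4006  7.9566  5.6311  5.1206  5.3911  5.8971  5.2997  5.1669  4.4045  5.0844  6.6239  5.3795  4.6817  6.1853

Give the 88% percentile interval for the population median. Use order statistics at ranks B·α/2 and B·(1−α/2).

(4.6817, 6.5296)

Sorted replicates: 4.4045, 4.4949, 4.6817, 4.8802, 4.9827, 5.0240, 5.0844, 5.1206, 5.1371, 5.1669, 5.1748, 5.2486, 5.2674, 5.2969, 5.2997, 5.3003, 5.3795, 5.3885, 5.3911, 5.4006, 5.4060, 5.4415, 5.6297, 5.6311, 5.6595, 5.7368, 5.7398, 5.7701, 5.8312, 5.8681, 5.8971, 5.8982, 5.9431, 5.9953, 6.0346, 6.0472, 6.1282, 6.1715, 6.1834, 6.1853, 6.1945, 6.2025, 6.2461, 6.2588, 6.3601, 6.4649, 6.5296, 6.6239, 6.6759, 7.9566
α = 0.12; lower rank = 50 × 0.060 = 3; upper rank = 50 × 0.940 = 47.
The 3rd smallest replicate is 4.6817; the 47th is 6.5296.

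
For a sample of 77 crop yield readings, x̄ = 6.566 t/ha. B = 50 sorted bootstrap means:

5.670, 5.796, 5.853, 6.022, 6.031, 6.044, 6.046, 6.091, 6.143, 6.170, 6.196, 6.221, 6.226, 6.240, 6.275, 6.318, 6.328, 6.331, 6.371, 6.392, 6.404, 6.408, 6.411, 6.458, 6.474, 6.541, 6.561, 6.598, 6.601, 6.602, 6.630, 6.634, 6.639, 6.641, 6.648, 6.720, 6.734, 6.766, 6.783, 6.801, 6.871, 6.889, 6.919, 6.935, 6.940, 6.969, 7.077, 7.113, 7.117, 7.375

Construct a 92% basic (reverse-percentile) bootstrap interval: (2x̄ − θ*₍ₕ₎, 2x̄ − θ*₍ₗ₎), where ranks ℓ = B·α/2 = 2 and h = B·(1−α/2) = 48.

Percentile endpoints at ranks 2 and 48: θ*₍2₎ = 5.796, θ*₍48₎ = 7.113.
Basic interval reflects these around x̄:
  lower = 2 × 6.566 − 7.113 = 6.019
  upper = 2 × 6.566 − 5.796 = 7.336

(6.019, 7.336)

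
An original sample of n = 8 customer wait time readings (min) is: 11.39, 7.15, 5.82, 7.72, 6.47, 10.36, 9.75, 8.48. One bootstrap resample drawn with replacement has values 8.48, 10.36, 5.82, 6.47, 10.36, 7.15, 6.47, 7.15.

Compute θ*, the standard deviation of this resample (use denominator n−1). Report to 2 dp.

θ* = 1.77

Mean = 7.7825; sum of squared deviations = 21.8703
s² = 21.8703 / 7 = 3.1243
s = √3.1243 = 1.77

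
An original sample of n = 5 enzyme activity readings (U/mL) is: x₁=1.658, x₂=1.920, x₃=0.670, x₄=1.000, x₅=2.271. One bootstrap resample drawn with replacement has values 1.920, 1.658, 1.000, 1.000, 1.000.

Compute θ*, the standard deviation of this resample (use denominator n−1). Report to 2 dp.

θ* = 0.44

Mean = 1.3156; sum of squared deviations = 0.7813
s² = 0.7813 / 4 = 0.1953
s = √0.1953 = 0.44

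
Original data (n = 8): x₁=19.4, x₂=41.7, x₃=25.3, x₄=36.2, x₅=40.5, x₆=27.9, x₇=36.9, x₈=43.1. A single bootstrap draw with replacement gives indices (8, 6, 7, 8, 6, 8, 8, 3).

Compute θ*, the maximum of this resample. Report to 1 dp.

Resample values: 43.1, 27.9, 36.9, 43.1, 27.9, 43.1, 43.1, 25.3.
Maximum = 43.1

θ* = 43.1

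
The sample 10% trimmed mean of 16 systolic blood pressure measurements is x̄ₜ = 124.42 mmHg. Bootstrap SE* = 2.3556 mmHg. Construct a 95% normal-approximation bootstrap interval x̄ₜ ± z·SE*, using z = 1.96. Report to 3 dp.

Margin = 1.96 × 2.3556 = 4.6170
Interval: 124.42 ± 4.6170

(119.803, 129.037)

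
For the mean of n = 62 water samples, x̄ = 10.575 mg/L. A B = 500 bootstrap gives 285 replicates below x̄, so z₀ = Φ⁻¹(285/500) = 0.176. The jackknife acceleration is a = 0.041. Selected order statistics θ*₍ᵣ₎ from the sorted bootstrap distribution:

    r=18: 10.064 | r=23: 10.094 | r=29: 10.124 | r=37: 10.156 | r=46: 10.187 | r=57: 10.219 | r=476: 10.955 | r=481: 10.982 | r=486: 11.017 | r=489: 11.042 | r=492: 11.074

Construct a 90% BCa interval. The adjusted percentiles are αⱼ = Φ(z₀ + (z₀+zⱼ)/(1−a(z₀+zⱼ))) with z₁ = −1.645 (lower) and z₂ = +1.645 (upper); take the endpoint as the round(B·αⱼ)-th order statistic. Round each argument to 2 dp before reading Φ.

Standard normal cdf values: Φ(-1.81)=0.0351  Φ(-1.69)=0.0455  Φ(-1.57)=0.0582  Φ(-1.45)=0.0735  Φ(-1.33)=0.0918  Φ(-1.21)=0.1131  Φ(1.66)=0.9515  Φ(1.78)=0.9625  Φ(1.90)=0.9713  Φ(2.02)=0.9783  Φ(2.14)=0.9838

Lower: z₀ + z₁ = 0.176 + (-1.645) = -1.469; 1 − a(z₀+z₁) = 1 − (0.041)(-1.469) = 1.0602; argument = 0.176 + (-1.469)/1.0602 = -1.2095 → -1.21.
α₁ = Φ(-1.21) = 0.1131; rank = round(500 × 0.1131) = 57; θ*₍57₎ = 10.219.
Upper: z₀ + z₂ = 1.821; 1 − a(z₀+z₂) = 0.9253; argument = 2.1439 → 2.14; α₂ = 0.9838; rank = 492; θ*₍492₎ = 11.074.

(10.219, 11.074)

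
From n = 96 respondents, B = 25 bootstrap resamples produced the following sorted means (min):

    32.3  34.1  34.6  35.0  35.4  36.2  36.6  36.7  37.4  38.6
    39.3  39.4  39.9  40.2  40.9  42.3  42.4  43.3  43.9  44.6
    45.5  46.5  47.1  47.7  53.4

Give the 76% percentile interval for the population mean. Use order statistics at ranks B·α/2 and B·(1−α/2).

(34.6, 46.5)

α = 0.24; lower rank = 25 × 0.120 = 3; upper rank = 25 × 0.880 = 22.
The 3rd smallest replicate is 34.6; the 22nd is 46.5.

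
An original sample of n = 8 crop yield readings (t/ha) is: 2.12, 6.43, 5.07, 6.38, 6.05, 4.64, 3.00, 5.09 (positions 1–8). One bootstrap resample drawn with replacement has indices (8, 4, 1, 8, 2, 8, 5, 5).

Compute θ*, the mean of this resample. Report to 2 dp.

θ* = 5.29

Resample values: 5.09, 6.38, 2.12, 5.09, 6.43, 5.09, 6.05, 6.05.
Mean = (5.09 + 6.38 + 2.12 + 5.09 + 6.43 + 5.09 + 6.05 + 6.05) / 8 = 42.300 / 8 = 5.29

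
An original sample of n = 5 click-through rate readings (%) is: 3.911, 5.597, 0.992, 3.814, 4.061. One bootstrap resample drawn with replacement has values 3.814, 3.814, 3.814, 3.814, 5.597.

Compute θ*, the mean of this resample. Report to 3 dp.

Mean = (3.814 + 3.814 + 3.814 + 3.814 + 5.597) / 5 = 20.8530 / 5 = 4.171

θ* = 4.171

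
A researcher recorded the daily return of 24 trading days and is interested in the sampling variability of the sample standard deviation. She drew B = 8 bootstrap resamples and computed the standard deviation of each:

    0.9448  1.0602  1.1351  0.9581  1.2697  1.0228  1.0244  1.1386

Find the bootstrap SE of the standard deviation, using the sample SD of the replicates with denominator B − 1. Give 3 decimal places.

Bootstrap SE is the standard deviation of the 8 replicate standard deviations.
Mean of replicates: (0.9448 + 1.0602 + 1.1351 + 0.9581 + 1.2697 + 1.0228 + 1.0244 + 1.1386) / 8 = 8.55370 / 8 = 1.06921
Sum of squared deviations: (−0.12441)² + (−0.00901)² + (+0.06589)² + (−0.11111)² + (+0.20049)² + (−0.04641)² + (−0.04481)² + (+0.06939)² = 0.08142
Variance = 0.08142 / 7 = 0.01163
SE* = √0.01163

SE* = 0.108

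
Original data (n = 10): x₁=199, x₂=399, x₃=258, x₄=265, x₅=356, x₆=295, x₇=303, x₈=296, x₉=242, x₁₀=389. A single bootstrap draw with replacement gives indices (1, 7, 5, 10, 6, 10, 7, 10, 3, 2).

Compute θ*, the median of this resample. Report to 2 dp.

θ* = 329.50

Resample values: 199, 303, 356, 389, 295, 389, 303, 389, 258, 399.
Sorted: 199, 258, 295, 303, 303, 356, 389, 389, 389, 399
Median = average of the two middle values = 329.50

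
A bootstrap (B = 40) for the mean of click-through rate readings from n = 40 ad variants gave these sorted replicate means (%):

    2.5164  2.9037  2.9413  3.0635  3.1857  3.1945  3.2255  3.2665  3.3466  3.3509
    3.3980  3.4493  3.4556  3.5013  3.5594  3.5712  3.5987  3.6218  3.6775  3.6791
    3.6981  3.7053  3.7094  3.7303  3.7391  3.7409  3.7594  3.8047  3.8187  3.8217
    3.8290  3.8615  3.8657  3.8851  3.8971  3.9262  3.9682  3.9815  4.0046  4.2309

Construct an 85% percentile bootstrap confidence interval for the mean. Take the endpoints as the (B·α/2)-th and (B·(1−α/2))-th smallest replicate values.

(2.9413, 3.9682)

α = 0.15; lower rank = 40 × 0.075 = 3; upper rank = 40 × 0.925 = 37.
The 3rd smallest replicate is 2.9413; the 37th is 3.9682.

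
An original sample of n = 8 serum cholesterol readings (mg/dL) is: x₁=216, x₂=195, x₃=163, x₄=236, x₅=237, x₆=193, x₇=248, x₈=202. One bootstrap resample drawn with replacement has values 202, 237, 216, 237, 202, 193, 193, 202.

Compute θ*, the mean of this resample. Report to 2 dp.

θ* = 210.25

Mean = (202 + 237 + 216 + 237 + 202 + 193 + 193 + 202) / 8 = 1682.0 / 8 = 210.25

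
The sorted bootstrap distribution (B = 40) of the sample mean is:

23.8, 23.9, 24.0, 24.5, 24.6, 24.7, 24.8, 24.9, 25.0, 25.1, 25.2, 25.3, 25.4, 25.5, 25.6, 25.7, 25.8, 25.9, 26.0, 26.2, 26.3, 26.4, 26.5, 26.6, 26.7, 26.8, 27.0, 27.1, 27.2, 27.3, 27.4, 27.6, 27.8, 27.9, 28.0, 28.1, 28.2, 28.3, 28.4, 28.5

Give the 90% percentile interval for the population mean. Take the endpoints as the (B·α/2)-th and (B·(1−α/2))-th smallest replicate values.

(23.9, 28.3)

α = 0.10; lower rank = 40 × 0.050 = 2; upper rank = 40 × 0.950 = 38.
The 2nd smallest replicate is 23.9; the 38th is 28.3.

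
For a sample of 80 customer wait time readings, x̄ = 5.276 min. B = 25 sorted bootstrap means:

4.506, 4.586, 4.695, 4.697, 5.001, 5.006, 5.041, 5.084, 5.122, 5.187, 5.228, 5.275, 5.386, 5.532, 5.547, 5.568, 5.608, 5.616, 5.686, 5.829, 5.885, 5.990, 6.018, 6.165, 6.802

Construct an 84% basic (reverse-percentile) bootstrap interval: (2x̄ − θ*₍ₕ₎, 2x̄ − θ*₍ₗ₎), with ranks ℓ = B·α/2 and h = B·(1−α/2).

Percentile endpoints at ranks 2 and 23: θ*₍2₎ = 4.586, θ*₍23₎ = 6.018.
Basic interval reflects these around x̄:
  lower = 2 × 5.276 − 6.018 = 4.534
  upper = 2 × 5.276 − 4.586 = 5.966

(4.534, 5.966)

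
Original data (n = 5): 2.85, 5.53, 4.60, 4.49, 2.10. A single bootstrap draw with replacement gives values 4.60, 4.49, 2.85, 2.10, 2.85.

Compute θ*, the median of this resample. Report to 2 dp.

Sorted: 2.10, 2.85, 2.85, 4.49, 4.60
Median = middle value = 2.85

θ* = 2.85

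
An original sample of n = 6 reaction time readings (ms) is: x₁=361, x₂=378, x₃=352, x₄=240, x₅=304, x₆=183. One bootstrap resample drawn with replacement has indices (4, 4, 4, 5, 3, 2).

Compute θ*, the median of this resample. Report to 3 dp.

Resample values: 240, 240, 240, 304, 352, 378.
Sorted: 240, 240, 240, 304, 352, 378
Median = average of the two middle values = 272.000

θ* = 272.000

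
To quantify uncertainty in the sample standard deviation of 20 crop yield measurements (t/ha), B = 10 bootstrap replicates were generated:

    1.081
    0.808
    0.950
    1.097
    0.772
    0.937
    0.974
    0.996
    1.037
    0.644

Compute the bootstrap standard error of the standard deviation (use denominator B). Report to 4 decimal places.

SE* = 0.1380

Bootstrap SE is the standard deviation of the 10 replicate standard deviations.
Mean of replicates: (1.081 + 0.808 + 0.950 + 1.097 + 0.772 + 0.937 + 0.974 + 0.996 + 1.037 + 0.644) / 10 = 9.29600 / 10 = 0.92960
Sum of squared deviations: (+0.15140)² + (−0.12160)² + (+0.02040)² + (+0.16740)² + (−0.15760)² + (+0.00740)² + (+0.04440)² + (+0.06640)² + (+0.10740)² + (−0.28560)² = 0.19052
Variance = 0.19052 / 10 = 0.01905
SE* = √0.01905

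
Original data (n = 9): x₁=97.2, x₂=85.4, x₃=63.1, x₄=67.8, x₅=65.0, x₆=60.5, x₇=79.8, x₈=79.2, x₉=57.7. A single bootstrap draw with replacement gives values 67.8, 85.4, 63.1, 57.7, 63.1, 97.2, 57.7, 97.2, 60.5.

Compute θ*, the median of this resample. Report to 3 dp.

Sorted: 57.7, 57.7, 60.5, 63.1, 63.1, 67.8, 85.4, 97.2, 97.2
Median = middle value = 63.100

θ* = 63.100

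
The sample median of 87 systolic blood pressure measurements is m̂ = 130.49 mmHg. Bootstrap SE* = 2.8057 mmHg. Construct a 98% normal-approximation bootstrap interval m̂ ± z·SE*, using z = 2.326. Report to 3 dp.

(123.964, 137.016)

Margin = 2.326 × 2.8057 = 6.5261
Interval: 130.49 ± 6.5261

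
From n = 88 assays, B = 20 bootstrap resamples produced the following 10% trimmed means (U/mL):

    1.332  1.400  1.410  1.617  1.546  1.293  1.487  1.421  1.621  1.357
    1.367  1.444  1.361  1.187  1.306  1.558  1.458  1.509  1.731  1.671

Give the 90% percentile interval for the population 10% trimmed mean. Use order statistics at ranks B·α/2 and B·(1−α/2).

Sorted replicates: 1.187, 1.293, 1.306, 1.332, 1.357, 1.361, 1.367, 1.400, 1.410, 1.421, 1.444, 1.458, 1.487, 1.509, 1.546, 1.558, 1.617, 1.621, 1.671, 1.731
α = 0.10; lower rank = 20 × 0.050 = 1; upper rank = 20 × 0.950 = 19.
The 1st smallest replicate is 1.187; the 19th is 1.671.

(1.187, 1.671)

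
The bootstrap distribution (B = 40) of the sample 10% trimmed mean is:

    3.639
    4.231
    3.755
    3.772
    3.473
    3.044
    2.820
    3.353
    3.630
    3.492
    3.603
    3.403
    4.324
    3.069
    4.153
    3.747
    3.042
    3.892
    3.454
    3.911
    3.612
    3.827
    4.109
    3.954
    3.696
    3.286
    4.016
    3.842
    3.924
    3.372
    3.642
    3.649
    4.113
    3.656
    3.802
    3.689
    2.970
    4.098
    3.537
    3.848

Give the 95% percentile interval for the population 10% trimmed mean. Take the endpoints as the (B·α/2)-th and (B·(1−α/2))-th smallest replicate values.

(2.820, 4.231)

Sorted replicates: 2.820, 2.970, 3.042, 3.044, 3.069, 3.286, 3.353, 3.372, 3.403, 3.454, 3.473, 3.492, 3.537, 3.603, 3.612, 3.630, 3.639, 3.642, 3.649, 3.656, 3.689, 3.696, 3.747, 3.755, 3.772, 3.802, 3.827, 3.842, 3.848, 3.892, 3.911, 3.924, 3.954, 4.016, 4.098, 4.109, 4.113, 4.153, 4.231, 4.324
α = 0.05; lower rank = 40 × 0.025 = 1; upper rank = 40 × 0.975 = 39.
The 1st smallest replicate is 2.820; the 39th is 4.231.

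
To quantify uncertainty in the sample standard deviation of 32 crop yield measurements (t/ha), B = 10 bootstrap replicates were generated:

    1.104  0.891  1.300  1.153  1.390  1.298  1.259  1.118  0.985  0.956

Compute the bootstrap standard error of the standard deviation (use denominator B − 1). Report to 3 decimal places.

Bootstrap SE is the standard deviation of the 10 replicate standard deviations.
Mean of replicates: (1.104 + 0.891 + 1.300 + 1.153 + 1.390 + 1.298 + 1.259 + 1.118 + 0.985 + 0.956) / 10 = 11.4540 / 10 = 1.1454
Sum of squared deviations: (−0.0414)² + (−0.2544)² + (+0.1546)² + (+0.0076)² + (+0.2446)² + (+0.1526)² + (+0.1136)² + (−0.0274)² + (−0.1604)² + (−0.1894)² = 0.2488
Variance = 0.2488 / 9 = 0.0276
SE* = √0.0276

SE* = 0.166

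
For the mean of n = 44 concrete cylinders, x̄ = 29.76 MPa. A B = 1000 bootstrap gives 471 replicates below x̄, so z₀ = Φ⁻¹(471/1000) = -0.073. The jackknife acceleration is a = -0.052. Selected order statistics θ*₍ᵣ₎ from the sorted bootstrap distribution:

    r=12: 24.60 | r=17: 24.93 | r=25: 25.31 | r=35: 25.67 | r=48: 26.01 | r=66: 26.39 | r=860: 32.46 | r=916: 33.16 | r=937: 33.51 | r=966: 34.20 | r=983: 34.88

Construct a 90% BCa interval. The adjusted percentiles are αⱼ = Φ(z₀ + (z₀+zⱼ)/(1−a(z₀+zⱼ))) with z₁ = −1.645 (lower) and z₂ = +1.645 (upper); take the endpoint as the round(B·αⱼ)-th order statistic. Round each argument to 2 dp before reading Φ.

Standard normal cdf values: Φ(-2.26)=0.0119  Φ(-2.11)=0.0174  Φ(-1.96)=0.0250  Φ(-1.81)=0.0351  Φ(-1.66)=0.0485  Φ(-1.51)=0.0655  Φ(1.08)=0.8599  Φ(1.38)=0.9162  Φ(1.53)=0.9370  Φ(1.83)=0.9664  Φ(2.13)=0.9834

Lower: z₀ + z₁ = -0.073 + (-1.645) = -1.718; 1 − a(z₀+z₁) = 1 − (-0.052)(-1.718) = 0.9107; argument = -0.073 + (-1.718)/0.9107 = -1.9595 → -1.96.
α₁ = Φ(-1.96) = 0.0250; rank = round(1000 × 0.0250) = 25; θ*₍25₎ = 25.31.
Upper: z₀ + z₂ = 1.572; 1 − a(z₀+z₂) = 1.0817; argument = 1.3802 → 1.38; α₂ = 0.9162; rank = 916; θ*₍916₎ = 33.16.

(25.31, 33.16)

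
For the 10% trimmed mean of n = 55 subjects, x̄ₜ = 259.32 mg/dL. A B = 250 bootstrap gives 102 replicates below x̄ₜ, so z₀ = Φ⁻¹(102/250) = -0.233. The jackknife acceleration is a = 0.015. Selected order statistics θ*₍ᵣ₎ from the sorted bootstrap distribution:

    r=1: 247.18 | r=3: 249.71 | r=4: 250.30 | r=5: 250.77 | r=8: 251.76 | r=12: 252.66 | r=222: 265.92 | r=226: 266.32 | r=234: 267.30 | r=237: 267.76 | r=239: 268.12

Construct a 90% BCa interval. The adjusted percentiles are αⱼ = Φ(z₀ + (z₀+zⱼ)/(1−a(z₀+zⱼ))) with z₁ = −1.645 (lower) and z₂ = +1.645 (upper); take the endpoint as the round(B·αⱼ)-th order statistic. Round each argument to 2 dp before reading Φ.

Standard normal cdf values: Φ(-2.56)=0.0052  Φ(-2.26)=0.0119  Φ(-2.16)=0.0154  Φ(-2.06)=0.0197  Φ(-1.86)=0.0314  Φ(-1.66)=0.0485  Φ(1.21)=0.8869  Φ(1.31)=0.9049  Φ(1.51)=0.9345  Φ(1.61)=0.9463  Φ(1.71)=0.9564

Lower: z₀ + z₁ = -0.233 + (-1.645) = -1.878; 1 − a(z₀+z₁) = 1 − (0.015)(-1.878) = 1.0282; argument = -0.233 + (-1.878)/1.0282 = -2.0595 → -2.06.
α₁ = Φ(-2.06) = 0.0197; rank = round(250 × 0.0197) = 5; θ*₍5₎ = 250.77.
Upper: z₀ + z₂ = 1.412; 1 − a(z₀+z₂) = 0.9788; argument = 1.2096 → 1.21; α₂ = 0.8869; rank = 222; θ*₍222₎ = 265.92.

(250.77, 265.92)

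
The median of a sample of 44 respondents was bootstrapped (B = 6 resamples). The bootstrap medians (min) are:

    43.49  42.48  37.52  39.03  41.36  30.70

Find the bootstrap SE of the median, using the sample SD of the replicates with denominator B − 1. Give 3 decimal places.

Bootstrap SE is the standard deviation of the 6 replicate medians.
Mean of replicates: (43.49 + 42.48 + 37.52 + 39.03 + 41.36 + 30.70) / 6 = 234.5800 / 6 = 39.0967
Sum of squared deviations: (+4.3933)² + (+3.3833)² + (−1.5767)² + (−0.0667)² + (+2.2633)² + (−8.3967)² = 108.8653
Variance = 108.8653 / 5 = 21.7731
SE* = √21.7731

SE* = 4.666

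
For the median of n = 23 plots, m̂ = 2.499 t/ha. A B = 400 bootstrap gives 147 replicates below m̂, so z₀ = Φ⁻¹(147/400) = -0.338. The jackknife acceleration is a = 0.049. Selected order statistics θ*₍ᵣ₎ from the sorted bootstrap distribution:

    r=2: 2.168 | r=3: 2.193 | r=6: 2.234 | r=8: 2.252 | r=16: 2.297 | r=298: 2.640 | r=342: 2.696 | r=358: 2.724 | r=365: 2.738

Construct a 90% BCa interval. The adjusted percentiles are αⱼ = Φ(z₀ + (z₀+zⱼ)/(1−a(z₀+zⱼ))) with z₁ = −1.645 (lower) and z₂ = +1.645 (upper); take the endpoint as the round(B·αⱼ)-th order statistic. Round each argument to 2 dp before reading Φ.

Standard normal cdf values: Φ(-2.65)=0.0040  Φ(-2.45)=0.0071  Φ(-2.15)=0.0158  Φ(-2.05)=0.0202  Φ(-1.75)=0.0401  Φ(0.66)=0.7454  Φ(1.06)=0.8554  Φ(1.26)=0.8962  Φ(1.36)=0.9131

Lower: z₀ + z₁ = -0.338 + (-1.645) = -1.983; 1 − a(z₀+z₁) = 1 − (0.049)(-1.983) = 1.0972; argument = -0.338 + (-1.983)/1.0972 = -2.1454 → -2.15.
α₁ = Φ(-2.15) = 0.0158; rank = round(400 × 0.0158) = 6; θ*₍6₎ = 2.234.
Upper: z₀ + z₂ = 1.307; 1 − a(z₀+z₂) = 0.9360; argument = 1.0584 → 1.06; α₂ = 0.8554; rank = 342; θ*₍342₎ = 2.696.

(2.234, 2.696)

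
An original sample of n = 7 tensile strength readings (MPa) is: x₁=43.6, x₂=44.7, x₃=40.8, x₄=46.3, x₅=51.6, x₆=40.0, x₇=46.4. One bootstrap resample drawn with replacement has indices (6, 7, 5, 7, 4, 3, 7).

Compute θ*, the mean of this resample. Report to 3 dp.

θ* = 45.414

Resample values: 40.0, 46.4, 51.6, 46.4, 46.3, 40.8, 46.4.
Mean = (40.0 + 46.4 + 51.6 + 46.4 + 46.3 + 40.8 + 46.4) / 7 = 317.90 / 7 = 45.414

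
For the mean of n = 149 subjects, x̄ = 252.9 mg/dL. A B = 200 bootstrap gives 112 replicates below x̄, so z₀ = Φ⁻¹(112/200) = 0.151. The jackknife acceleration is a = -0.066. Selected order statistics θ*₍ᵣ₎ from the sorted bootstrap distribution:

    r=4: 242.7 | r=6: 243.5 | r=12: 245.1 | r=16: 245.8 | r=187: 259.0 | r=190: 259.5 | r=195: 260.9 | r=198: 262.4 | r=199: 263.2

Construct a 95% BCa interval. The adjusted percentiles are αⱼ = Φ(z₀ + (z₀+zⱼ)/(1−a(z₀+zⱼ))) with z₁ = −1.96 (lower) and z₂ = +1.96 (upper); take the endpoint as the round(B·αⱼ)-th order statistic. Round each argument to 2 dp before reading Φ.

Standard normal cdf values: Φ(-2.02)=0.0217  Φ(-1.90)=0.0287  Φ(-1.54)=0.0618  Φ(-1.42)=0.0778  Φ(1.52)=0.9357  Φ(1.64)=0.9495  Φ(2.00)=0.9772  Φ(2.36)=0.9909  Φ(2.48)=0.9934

(243.5, 260.9)

Lower: z₀ + z₁ = 0.151 + (-1.960) = -1.809; 1 − a(z₀+z₁) = 1 − (-0.066)(-1.809) = 0.8806; argument = 0.151 + (-1.809)/0.8806 = -1.9033 → -1.90.
α₁ = Φ(-1.90) = 0.0287; rank = round(200 × 0.0287) = 6; θ*₍6₎ = 243.5.
Upper: z₀ + z₂ = 2.111; 1 − a(z₀+z₂) = 1.1393; argument = 2.0038 → 2.00; α₂ = 0.9772; rank = 195; θ*₍195₎ = 260.9.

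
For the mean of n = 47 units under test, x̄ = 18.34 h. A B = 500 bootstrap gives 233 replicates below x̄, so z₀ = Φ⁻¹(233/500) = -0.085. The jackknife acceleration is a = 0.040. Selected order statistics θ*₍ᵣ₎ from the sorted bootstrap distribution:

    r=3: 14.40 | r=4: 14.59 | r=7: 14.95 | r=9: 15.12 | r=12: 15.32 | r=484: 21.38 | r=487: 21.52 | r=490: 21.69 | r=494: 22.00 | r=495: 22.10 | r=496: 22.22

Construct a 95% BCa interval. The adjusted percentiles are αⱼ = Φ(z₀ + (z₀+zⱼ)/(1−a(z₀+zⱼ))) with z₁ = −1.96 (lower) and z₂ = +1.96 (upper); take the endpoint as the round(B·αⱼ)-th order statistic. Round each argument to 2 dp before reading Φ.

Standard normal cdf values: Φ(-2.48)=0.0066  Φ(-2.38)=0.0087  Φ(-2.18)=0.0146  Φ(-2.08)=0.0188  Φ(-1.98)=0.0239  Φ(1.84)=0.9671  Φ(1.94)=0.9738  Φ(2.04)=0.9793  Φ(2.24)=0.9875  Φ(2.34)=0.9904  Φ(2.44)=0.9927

(15.32, 21.52)

Lower: z₀ + z₁ = -0.085 + (-1.960) = -2.045; 1 − a(z₀+z₁) = 1 − (0.040)(-2.045) = 1.0818; argument = -0.085 + (-2.045)/1.0818 = -1.9754 → -1.98.
α₁ = Φ(-1.98) = 0.0239; rank = round(500 × 0.0239) = 12; θ*₍12₎ = 15.32.
Upper: z₀ + z₂ = 1.875; 1 − a(z₀+z₂) = 0.9250; argument = 1.9420 → 1.94; α₂ = 0.9738; rank = 487; θ*₍487₎ = 21.52.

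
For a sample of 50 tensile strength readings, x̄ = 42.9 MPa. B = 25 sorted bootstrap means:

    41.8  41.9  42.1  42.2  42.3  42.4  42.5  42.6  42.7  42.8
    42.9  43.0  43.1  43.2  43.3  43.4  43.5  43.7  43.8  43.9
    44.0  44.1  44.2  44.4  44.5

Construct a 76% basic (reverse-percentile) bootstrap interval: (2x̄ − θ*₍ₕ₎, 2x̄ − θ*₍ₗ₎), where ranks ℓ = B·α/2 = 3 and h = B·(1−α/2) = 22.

Percentile endpoints at ranks 3 and 22: θ*₍3₎ = 42.1, θ*₍22₎ = 44.1.
Basic interval reflects these around x̄:
  lower = 2 × 42.9 − 44.1 = 41.7
  upper = 2 × 42.9 − 42.1 = 43.7

(41.7, 43.7)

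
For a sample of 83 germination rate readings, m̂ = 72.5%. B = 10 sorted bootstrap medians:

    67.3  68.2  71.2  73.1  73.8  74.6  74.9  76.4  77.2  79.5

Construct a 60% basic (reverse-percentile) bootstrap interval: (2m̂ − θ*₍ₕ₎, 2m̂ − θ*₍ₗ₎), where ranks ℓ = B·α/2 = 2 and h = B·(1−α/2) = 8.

Percentile endpoints at ranks 2 and 8: θ*₍2₎ = 68.2, θ*₍8₎ = 76.4.
Basic interval reflects these around m̂:
  lower = 2 × 72.5 − 76.4 = 68.6
  upper = 2 × 72.5 − 68.2 = 76.8

(68.6, 76.8)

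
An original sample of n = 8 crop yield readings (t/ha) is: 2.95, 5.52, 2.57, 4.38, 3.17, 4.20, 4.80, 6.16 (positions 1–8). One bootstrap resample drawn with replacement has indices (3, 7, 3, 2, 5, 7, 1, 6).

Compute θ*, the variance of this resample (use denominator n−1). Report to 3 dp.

θ* = 1.323

Resample values: 2.57, 4.80, 2.57, 5.52, 3.17, 4.80, 2.95, 4.20.
Mean = 3.8225; sum of squared deviations = 9.2595
s² = 9.2595 / 7 = 1.3228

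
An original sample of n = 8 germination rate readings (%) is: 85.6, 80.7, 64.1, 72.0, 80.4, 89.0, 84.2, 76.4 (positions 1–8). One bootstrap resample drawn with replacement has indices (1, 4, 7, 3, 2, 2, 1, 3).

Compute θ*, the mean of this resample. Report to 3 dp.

θ* = 77.125

Resample values: 85.6, 72.0, 84.2, 64.1, 80.7, 80.7, 85.6, 64.1.
Mean = (85.6 + 72.0 + 84.2 + 64.1 + 80.7 + 80.7 + 85.6 + 64.1) / 8 = 617.00 / 8 = 77.125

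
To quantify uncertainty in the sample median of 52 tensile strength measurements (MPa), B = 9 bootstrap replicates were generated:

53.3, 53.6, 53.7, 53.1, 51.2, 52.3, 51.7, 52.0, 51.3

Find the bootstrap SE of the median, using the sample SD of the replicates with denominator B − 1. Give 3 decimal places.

Bootstrap SE is the standard deviation of the 9 replicate medians.
Mean of replicates: (53.3 + 53.6 + 53.7 + 53.1 + 51.2 + 52.3 + 51.7 + 52.0 + 51.3) / 9 = 472.2000 / 9 = 52.4667
Sum of squared deviations: (+0.8333)² + (+1.1333)² + (+1.2333)² + (+0.6333)² + (−1.2667)² + (−0.1667)² + (−0.7667)² + (−0.4667)² + (−1.1667)² = 7.7000
Variance = 7.7000 / 8 = 0.9625
SE* = √0.9625

SE* = 0.981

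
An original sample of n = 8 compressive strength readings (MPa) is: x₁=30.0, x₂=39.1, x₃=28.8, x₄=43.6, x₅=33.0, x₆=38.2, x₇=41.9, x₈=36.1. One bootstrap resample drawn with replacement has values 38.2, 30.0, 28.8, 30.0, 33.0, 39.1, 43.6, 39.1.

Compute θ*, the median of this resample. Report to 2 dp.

θ* = 35.60

Sorted: 28.8, 30.0, 30.0, 33.0, 38.2, 39.1, 39.1, 43.6
Median = average of the two middle values = 35.60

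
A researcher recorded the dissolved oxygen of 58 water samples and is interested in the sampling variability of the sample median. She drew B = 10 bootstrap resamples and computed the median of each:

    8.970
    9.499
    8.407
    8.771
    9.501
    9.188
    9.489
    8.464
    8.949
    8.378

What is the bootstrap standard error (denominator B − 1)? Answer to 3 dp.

SE* = 0.452

Bootstrap SE is the standard deviation of the 10 replicate medians.
Mean of replicates: (8.970 + 9.499 + 8.407 + 8.771 + 9.501 + 9.188 + 9.489 + 8.464 + 8.949 + 8.378) / 10 = 89.6160 / 10 = 8.9616
Sum of squared deviations: (+0.0084)² + (+0.5374)² + (−0.5546)² + (−0.1906)² + (+0.5394)² + (+0.2264)² + (+0.5274)² + (−0.4976)² + (−0.0126)² + (−0.5836)² = 1.8415
Variance = 1.8415 / 9 = 0.2046
SE* = √0.2046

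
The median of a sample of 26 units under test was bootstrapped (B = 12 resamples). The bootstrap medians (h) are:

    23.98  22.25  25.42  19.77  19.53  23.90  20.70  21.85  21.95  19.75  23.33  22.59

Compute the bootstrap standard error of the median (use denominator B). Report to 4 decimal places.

SE* = 1.8067

Bootstrap SE is the standard deviation of the 12 replicate medians.
Mean of replicates: (23.98 + 22.25 + 25.42 + 19.77 + 19.53 + 23.90 + 20.70 + 21.85 + 21.95 + 19.75 + 23.33 + 22.59) / 12 = 265.02000 / 12 = 22.08500
Sum of squared deviations: (+1.89500)² + (+0.16500)² + (+3.33500)² + (−2.31500)² + (−2.55500)² + (+1.81500)² + (−1.38500)² + (−0.23500)² + (−0.13500)² + (−2.33500)² + (+1.24500)² + (+0.50500)² = 39.17090
Variance = 39.17090 / 12 = 3.26424
SE* = √3.26424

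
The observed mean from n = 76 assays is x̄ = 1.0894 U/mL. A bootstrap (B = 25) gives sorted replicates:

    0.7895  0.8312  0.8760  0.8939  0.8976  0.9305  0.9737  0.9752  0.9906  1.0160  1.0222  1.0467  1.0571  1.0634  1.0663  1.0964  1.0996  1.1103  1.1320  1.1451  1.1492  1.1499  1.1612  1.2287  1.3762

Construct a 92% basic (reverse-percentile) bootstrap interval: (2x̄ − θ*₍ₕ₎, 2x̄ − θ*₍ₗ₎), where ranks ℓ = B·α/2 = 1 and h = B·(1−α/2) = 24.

Percentile endpoints at ranks 1 and 24: θ*₍1₎ = 0.7895, θ*₍24₎ = 1.2287.
Basic interval reflects these around x̄:
  lower = 2 × 1.0894 − 1.2287 = 0.9501
  upper = 2 × 1.0894 − 0.7895 = 1.3893

(0.9501, 1.3893)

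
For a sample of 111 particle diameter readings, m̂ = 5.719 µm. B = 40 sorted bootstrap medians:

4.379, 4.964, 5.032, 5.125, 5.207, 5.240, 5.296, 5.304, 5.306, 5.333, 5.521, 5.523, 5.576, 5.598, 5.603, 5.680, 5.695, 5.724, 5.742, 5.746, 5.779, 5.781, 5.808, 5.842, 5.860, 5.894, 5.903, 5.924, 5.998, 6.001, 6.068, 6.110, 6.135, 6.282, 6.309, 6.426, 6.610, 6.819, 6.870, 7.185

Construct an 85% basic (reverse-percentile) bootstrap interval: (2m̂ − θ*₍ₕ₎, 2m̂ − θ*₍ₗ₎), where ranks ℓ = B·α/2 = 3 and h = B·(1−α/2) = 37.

(4.828, 6.406)

Percentile endpoints at ranks 3 and 37: θ*₍3₎ = 5.032, θ*₍37₎ = 6.610.
Basic interval reflects these around m̂:
  lower = 2 × 5.719 − 6.610 = 4.828
  upper = 2 × 5.719 − 5.032 = 6.406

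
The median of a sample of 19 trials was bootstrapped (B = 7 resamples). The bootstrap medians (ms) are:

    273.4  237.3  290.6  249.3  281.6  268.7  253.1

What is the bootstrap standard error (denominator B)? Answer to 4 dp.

Bootstrap SE is the standard deviation of the 7 replicate medians.
Mean of replicates: (273.4 + 237.3 + 290.6 + 249.3 + 281.6 + 268.7 + 253.1) / 7 = 1854.00000 / 7 = 264.85714
Sum of squared deviations: (+8.54286)² + (−27.55714)² + (+25.74286)² + (−15.55714)² + (+16.74286)² + (+3.84286)² + (−11.75714)² = 2170.41714
Variance = 2170.41714 / 7 = 310.05959
SE* = √310.05959

SE* = 17.6085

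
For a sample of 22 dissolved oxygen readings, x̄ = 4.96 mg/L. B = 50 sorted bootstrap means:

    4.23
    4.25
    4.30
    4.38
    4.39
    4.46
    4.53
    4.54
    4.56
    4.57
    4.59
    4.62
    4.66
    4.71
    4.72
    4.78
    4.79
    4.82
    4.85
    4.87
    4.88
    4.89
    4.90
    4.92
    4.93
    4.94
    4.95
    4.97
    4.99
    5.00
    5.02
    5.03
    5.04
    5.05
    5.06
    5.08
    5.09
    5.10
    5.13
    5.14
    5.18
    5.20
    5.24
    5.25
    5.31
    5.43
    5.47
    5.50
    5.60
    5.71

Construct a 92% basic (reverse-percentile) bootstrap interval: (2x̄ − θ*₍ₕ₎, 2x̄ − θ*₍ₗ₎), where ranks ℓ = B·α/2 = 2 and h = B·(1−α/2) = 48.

(4.42, 5.67)

Percentile endpoints at ranks 2 and 48: θ*₍2₎ = 4.25, θ*₍48₎ = 5.50.
Basic interval reflects these around x̄:
  lower = 2 × 4.96 − 5.50 = 4.42
  upper = 2 × 4.96 − 4.25 = 5.67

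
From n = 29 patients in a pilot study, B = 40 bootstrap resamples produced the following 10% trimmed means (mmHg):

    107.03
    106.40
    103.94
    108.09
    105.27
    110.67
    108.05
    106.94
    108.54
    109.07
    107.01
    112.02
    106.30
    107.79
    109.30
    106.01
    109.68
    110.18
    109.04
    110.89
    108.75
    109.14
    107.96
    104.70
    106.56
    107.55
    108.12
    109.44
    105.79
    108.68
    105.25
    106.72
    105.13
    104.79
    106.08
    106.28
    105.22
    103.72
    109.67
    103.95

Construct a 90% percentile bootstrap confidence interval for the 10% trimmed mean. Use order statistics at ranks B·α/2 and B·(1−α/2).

Sorted replicates: 103.72, 103.94, 103.95, 104.70, 104.79, 105.13, 105.22, 105.25, 105.27, 105.79, 106.01, 106.08, 106.28, 106.30, 106.40, 106.56, 106.72, 106.94, 107.01, 107.03, 107.55, 107.79, 107.96, 108.05, 108.09, 108.12, 108.54, 108.68, 108.75, 109.04, 109.07, 109.14, 109.30, 109.44, 109.67, 109.68, 110.18, 110.67, 110.89, 112.02
α = 0.10; lower rank = 40 × 0.050 = 2; upper rank = 40 × 0.950 = 38.
The 2nd smallest replicate is 103.94; the 38th is 110.67.

(103.94, 110.67)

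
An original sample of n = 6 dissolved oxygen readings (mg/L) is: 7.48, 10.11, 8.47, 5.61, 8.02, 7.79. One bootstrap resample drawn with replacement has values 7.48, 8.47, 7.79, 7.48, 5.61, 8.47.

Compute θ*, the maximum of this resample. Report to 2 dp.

θ* = 8.47

Maximum = 8.47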